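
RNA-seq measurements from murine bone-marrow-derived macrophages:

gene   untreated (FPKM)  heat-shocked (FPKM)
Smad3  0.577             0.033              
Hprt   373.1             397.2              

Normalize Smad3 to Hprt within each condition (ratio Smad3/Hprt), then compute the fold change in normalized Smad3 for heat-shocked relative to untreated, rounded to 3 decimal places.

0.054

Smad3/Hprt (untreated) = 0.577 / 373.1 = 0.0015465
Smad3/Hprt (heat-shocked) = 0.033 / 397.2 = 8.3082e-05
Fold change = 8.3082e-05 / 0.0015465 = 0.0537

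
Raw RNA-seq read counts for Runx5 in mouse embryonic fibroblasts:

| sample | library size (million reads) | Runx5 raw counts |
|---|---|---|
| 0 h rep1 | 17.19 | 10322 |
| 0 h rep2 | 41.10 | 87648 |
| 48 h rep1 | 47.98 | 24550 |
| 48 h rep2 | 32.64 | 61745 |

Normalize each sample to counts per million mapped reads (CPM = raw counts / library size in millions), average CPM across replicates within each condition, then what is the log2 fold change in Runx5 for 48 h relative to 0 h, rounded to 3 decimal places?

-0.185

CPM(0 h rep1) = 10322 / 17.19 = 600.4654
CPM(0 h rep2) = 87648 / 41.10 = 2132.5547
CPM(48 h rep1) = 24550 / 47.98 = 511.6715
CPM(48 h rep2) = 61745 / 32.64 = 1891.6973
mean CPM(0 h) = 1366.5101; mean CPM(48 h) = 1201.6844
Fold change = 1201.6844 / 1366.5101 = 0.87938
log2(0.87938) = -0.1854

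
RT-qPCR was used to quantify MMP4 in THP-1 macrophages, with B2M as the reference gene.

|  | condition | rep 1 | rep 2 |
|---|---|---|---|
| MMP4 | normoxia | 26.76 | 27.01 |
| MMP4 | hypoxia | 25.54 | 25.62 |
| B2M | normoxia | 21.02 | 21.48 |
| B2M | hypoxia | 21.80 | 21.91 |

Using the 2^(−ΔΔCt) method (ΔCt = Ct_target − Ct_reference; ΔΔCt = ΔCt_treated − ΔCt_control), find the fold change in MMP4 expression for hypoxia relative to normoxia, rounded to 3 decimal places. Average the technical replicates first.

Mean Ct: MMP4 normoxia 26.885; MMP4 hypoxia 25.580; B2M normoxia 21.250; B2M hypoxia 21.855
ΔCt(normoxia) = 26.885 − 21.250 = 5.635
ΔCt(hypoxia) = 25.580 − 21.855 = 3.725
ΔΔCt = 3.725 − 5.635 = -1.910
Fold change = 2^(−(-1.910)) = 2^1.910 = 3.7581

3.758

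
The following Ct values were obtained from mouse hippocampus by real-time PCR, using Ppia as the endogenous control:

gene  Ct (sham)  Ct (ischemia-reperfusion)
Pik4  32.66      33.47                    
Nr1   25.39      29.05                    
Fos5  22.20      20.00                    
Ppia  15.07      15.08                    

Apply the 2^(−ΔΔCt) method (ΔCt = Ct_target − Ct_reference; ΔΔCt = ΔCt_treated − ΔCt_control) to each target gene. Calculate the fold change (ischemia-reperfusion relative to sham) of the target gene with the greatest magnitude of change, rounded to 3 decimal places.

Pik4: ΔΔCt = (33.47−15.08) − (32.66−15.07) = 18.39 − 17.59 = 0.80; fold change = 2^-0.80 = 0.574
Nr1: ΔΔCt = (29.05−15.08) − (25.39−15.07) = 13.97 − 10.32 = 3.65; fold change = 2^-3.65 = 0.080
Fos5: ΔΔCt = (20.00−15.08) − (22.20−15.07) = 4.92 − 7.13 = -2.21; fold change = 2^2.21 = 4.627
Nr1 has the largest |ΔΔCt| = 3.65.

0.080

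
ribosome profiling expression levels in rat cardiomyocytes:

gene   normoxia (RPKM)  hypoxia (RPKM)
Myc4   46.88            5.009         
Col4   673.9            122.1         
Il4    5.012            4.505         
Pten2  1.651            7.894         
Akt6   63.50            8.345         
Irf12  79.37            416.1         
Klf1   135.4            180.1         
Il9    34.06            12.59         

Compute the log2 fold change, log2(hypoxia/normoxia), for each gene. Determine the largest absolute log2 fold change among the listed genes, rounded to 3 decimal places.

log2(5.009/46.88) = -3.226  (Myc4)
log2(122.1/673.9) = -2.464  (Col4)
log2(4.505/5.012) = -0.154  (Il4)
log2(7.894/1.651) = 2.257  (Pten2)
log2(8.345/63.50) = -2.928  (Akt6)
log2(416.1/79.37) = 2.390  (Irf12)
log2(180.1/135.4) = 0.412  (Klf1)
log2(12.59/34.06) = -1.436  (Il9)
The largest magnitude belongs to Myc4.

3.226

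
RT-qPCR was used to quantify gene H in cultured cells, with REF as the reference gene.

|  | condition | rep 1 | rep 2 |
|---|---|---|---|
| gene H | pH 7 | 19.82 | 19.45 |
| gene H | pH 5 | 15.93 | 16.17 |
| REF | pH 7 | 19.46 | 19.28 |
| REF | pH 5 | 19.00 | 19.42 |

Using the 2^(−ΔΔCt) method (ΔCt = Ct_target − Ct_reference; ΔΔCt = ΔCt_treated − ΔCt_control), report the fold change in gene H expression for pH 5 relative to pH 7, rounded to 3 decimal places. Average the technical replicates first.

Mean Ct: gene H pH 7 19.635; gene H pH 5 16.050; REF pH 7 19.370; REF pH 5 19.210
ΔCt(pH 7) = 19.635 − 19.370 = 0.265
ΔCt(pH 5) = 16.050 − 19.210 = -3.160
ΔΔCt = -3.160 − 0.265 = -3.425
Fold change = 2^(−(-3.425)) = 2^3.425 = 10.7406

10.741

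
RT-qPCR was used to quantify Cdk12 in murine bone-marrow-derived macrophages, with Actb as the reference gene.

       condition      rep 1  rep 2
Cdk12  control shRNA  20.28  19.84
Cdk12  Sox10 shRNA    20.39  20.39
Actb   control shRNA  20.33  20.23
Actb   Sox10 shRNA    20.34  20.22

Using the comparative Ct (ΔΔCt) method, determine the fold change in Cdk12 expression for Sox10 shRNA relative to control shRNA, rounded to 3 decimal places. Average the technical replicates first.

Mean Ct: Cdk12 control shRNA 20.060; Cdk12 Sox10 shRNA 20.390; Actb control shRNA 20.280; Actb Sox10 shRNA 20.280
ΔCt(control shRNA) = 20.060 − 20.280 = -0.220
ΔCt(Sox10 shRNA) = 20.390 − 20.280 = 0.110
ΔΔCt = 0.110 − (-0.220) = 0.330
Fold change = 2^(−0.330) = 0.7955

0.796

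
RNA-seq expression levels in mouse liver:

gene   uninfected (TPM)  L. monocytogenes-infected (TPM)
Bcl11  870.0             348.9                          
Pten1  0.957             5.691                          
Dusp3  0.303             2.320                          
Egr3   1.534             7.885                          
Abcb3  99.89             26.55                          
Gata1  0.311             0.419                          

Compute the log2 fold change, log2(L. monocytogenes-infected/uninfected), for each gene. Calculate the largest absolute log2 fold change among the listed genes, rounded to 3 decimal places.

log2(348.9/870.0) = -1.318  (Bcl11)
log2(5.691/0.957) = 2.572  (Pten1)
log2(2.320/0.303) = 2.937  (Dusp3)
log2(7.885/1.534) = 2.362  (Egr3)
log2(26.55/99.89) = -1.912  (Abcb3)
log2(0.419/0.311) = 0.430  (Gata1)
The largest magnitude belongs to Dusp3.

2.937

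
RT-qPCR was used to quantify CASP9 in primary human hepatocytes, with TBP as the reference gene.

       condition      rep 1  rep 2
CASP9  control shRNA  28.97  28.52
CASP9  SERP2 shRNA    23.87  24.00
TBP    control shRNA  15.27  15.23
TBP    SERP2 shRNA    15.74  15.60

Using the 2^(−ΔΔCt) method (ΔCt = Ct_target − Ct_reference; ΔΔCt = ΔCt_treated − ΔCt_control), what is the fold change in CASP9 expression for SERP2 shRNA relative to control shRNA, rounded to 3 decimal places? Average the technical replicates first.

37.531

Mean Ct: CASP9 control shRNA 28.745; CASP9 SERP2 shRNA 23.935; TBP control shRNA 15.250; TBP SERP2 shRNA 15.670
ΔCt(control shRNA) = 28.745 − 15.250 = 13.495
ΔCt(SERP2 shRNA) = 23.935 − 15.670 = 8.265
ΔΔCt = 8.265 − 13.495 = -5.230
Fold change = 2^(−(-5.230)) = 2^5.230 = 37.5307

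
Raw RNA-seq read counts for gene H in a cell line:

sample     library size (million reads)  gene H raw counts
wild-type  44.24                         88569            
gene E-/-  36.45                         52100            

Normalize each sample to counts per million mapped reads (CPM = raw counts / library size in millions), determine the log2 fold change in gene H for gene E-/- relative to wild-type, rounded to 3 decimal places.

-0.486

CPM(wild-type) = 88569 / 44.24 = 2002.0118
CPM(gene E-/-) = 52100 / 36.45 = 1429.3553
Fold change = 1429.3553 / 2002.0118 = 0.71396
log2(0.71396) = -0.4861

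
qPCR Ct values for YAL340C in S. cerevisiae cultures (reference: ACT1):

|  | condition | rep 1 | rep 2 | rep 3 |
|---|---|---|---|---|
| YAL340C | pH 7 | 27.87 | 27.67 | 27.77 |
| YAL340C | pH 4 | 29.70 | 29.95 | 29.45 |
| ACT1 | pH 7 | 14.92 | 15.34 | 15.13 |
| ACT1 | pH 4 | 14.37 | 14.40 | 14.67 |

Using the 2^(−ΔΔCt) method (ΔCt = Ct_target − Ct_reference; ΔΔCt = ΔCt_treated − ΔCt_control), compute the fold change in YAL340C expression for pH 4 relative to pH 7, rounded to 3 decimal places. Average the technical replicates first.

0.167

Mean Ct: YAL340C pH 7 27.770; YAL340C pH 4 29.700; ACT1 pH 7 15.130; ACT1 pH 4 14.480
ΔCt(pH 7) = 27.770 − 15.130 = 12.640
ΔCt(pH 4) = 29.700 − 14.480 = 15.220
ΔΔCt = 15.220 − 12.640 = 2.580
Fold change = 2^(−2.580) = 0.1672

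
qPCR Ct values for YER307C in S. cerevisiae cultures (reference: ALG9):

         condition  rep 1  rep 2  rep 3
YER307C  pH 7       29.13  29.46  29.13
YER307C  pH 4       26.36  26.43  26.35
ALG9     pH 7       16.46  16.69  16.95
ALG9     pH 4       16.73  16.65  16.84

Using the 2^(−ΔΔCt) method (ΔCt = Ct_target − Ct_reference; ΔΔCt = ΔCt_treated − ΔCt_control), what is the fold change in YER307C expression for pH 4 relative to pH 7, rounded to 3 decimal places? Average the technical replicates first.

7.464

Mean Ct: YER307C pH 7 29.240; YER307C pH 4 26.380; ALG9 pH 7 16.700; ALG9 pH 4 16.740
ΔCt(pH 7) = 29.240 − 16.700 = 12.540
ΔCt(pH 4) = 26.380 − 16.740 = 9.640
ΔΔCt = 9.640 − 12.540 = -2.900
Fold change = 2^(−(-2.900)) = 2^2.900 = 7.4643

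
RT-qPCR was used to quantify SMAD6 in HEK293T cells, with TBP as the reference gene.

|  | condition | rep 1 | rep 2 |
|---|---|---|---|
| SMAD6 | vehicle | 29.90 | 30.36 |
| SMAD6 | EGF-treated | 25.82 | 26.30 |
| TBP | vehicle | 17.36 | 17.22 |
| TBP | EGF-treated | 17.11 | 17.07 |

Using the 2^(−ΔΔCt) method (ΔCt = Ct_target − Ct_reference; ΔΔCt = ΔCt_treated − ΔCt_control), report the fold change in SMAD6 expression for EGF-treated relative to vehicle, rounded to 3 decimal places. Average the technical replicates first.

14.621

Mean Ct: SMAD6 vehicle 30.130; SMAD6 EGF-treated 26.060; TBP vehicle 17.290; TBP EGF-treated 17.090
ΔCt(vehicle) = 30.130 − 17.290 = 12.840
ΔCt(EGF-treated) = 26.060 − 17.090 = 8.970
ΔΔCt = 8.970 − 12.840 = -3.870
Fold change = 2^(−(-3.870)) = 2^3.870 = 14.6213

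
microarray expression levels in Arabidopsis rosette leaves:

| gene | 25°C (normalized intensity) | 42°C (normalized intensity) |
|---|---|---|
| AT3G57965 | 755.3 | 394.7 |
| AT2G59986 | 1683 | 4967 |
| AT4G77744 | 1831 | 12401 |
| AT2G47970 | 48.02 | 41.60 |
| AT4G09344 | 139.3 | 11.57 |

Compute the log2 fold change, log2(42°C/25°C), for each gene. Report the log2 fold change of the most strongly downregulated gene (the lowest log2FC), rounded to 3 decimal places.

log2(394.7/755.3) = -0.936  (AT3G57965)
log2(4967/1683) = 1.561  (AT2G59986)
log2(12401/1831) = 2.760  (AT4G77744)
log2(41.60/48.02) = -0.207  (AT2G47970)
log2(11.57/139.3) = -3.590  (AT4G09344)
AT4G09344 is most strongly downregulated.

-3.590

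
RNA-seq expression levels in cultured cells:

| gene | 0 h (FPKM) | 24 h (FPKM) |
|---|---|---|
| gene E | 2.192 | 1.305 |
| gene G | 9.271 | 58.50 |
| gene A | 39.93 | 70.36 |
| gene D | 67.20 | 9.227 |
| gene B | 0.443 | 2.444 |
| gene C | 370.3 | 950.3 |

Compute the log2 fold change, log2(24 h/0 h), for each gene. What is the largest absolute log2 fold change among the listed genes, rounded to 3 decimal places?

log2(1.305/2.192) = -0.748  (gene E)
log2(58.50/9.271) = 2.658  (gene G)
log2(70.36/39.93) = 0.817  (gene A)
log2(9.227/67.20) = -2.865  (gene D)
log2(2.444/0.443) = 2.464  (gene B)
log2(950.3/370.3) = 1.360  (gene C)
The largest magnitude belongs to gene D.

2.865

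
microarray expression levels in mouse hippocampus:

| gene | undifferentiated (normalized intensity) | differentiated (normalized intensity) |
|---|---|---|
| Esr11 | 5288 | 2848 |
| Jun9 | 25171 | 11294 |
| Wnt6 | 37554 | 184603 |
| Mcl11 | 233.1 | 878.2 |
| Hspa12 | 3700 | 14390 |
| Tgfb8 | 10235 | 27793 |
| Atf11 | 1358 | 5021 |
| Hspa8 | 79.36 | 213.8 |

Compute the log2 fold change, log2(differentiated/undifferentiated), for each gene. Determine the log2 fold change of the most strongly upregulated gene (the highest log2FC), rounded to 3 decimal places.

log2(2848/5288) = -0.893  (Esr11)
log2(11294/25171) = -1.156  (Jun9)
log2(184603/37554) = 2.297  (Wnt6)
log2(878.2/233.1) = 1.914  (Mcl11)
log2(14390/3700) = 1.959  (Hspa12)
log2(27793/10235) = 1.441  (Tgfb8)
log2(5021/1358) = 1.886  (Atf11)
log2(213.8/79.36) = 1.430  (Hspa8)
Wnt6 is most strongly upregulated.

2.297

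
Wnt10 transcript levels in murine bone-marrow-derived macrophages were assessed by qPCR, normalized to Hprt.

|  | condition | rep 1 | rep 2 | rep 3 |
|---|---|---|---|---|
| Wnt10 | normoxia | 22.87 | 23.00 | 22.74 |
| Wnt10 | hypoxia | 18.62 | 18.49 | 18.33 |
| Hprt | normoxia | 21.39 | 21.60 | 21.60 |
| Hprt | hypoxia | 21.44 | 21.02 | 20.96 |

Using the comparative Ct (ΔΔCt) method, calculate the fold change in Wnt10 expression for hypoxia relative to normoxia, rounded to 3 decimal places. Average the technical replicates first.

16.000

Mean Ct: Wnt10 normoxia 22.870; Wnt10 hypoxia 18.480; Hprt normoxia 21.530; Hprt hypoxia 21.140
ΔCt(normoxia) = 22.870 − 21.530 = 1.340
ΔCt(hypoxia) = 18.480 − 21.140 = -2.660
ΔΔCt = -2.660 − 1.340 = -4.000
Fold change = 2^(−(-4.000)) = 2^4.000 = 16.0000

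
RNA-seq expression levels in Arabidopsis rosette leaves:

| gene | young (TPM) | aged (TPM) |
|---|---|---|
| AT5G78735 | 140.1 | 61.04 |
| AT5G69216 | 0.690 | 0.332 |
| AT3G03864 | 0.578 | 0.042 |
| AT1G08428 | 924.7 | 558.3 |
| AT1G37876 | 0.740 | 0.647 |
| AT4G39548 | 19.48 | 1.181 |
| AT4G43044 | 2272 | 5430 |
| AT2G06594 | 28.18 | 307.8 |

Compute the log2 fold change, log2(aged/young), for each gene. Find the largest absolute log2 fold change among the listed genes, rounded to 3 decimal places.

4.044

log2(61.04/140.1) = -1.199  (AT5G78735)
log2(0.332/0.690) = -1.055  (AT5G69216)
log2(0.042/0.578) = -3.783  (AT3G03864)
log2(558.3/924.7) = -0.728  (AT1G08428)
log2(0.647/0.740) = -0.194  (AT1G37876)
log2(1.181/19.48) = -4.044  (AT4G39548)
log2(5430/2272) = 1.257  (AT4G43044)
log2(307.8/28.18) = 3.449  (AT2G06594)
The largest magnitude belongs to AT4G39548.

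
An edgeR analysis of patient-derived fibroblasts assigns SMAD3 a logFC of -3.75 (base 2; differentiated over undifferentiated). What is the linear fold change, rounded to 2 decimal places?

Fold change = 2^(-3.75) = 0.074

0.07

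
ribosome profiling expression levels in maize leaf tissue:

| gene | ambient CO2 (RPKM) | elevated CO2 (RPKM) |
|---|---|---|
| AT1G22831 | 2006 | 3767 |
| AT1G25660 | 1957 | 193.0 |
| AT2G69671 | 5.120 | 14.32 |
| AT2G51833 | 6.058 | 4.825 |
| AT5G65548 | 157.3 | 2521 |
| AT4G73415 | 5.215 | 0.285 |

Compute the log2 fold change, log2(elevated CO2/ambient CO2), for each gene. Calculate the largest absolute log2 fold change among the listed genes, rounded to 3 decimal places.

log2(3767/2006) = 0.909  (AT1G22831)
log2(193.0/1957) = -3.342  (AT1G25660)
log2(14.32/5.120) = 1.484  (AT2G69671)
log2(4.825/6.058) = -0.328  (AT2G51833)
log2(2521/157.3) = 4.002  (AT5G65548)
log2(0.285/5.215) = -4.194  (AT4G73415)
The largest magnitude belongs to AT4G73415.

4.194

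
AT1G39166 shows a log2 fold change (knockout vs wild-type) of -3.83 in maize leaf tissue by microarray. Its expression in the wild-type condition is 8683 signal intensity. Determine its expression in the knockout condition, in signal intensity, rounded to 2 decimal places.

Fold change = 2^(-3.83) = 0.0703
knockout expression = 8683 × 0.0703 = 610.56

610.56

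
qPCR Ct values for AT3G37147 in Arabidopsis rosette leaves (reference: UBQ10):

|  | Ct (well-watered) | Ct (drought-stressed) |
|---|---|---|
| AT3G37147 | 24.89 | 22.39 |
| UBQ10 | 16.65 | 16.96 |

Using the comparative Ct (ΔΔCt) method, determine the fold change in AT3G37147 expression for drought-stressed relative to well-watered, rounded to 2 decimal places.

7.01

ΔCt(well-watered) = 24.890 − 16.650 = 8.240
ΔCt(drought-stressed) = 22.390 − 16.960 = 5.430
ΔΔCt = 5.430 − 8.240 = -2.810
Fold change = 2^(−(-2.810)) = 2^2.810 = 7.013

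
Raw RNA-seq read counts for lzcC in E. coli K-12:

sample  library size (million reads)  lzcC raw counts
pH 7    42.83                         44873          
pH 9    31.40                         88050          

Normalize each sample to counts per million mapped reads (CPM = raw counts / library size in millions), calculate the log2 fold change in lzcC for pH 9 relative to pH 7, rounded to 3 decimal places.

CPM(pH 7) = 44873 / 42.83 = 1047.7002
CPM(pH 9) = 88050 / 31.40 = 2804.1401
Fold change = 2804.1401 / 1047.7002 = 2.67647
log2(2.67647) = 1.4203

1.420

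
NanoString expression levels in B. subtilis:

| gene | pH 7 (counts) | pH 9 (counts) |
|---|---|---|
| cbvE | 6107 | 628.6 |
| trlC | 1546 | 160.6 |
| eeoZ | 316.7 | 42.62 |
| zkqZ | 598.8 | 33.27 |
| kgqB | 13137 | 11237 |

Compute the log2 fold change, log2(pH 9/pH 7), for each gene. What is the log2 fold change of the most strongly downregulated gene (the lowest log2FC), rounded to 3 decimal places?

-4.170

log2(628.6/6107) = -3.280  (cbvE)
log2(160.6/1546) = -3.267  (trlC)
log2(42.62/316.7) = -2.894  (eeoZ)
log2(33.27/598.8) = -4.170  (zkqZ)
log2(11237/13137) = -0.225  (kgqB)
zkqZ is most strongly downregulated.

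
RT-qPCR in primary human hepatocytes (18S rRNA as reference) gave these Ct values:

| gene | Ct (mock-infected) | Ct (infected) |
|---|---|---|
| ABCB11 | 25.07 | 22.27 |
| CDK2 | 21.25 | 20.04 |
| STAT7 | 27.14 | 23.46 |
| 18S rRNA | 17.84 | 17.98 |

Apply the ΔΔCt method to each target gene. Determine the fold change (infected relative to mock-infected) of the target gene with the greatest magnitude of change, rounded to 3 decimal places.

ABCB11: ΔΔCt = (22.27−17.98) − (25.07−17.84) = 4.29 − 7.23 = -2.94; fold change = 2^2.94 = 7.674
CDK2: ΔΔCt = (20.04−17.98) − (21.25−17.84) = 2.06 − 3.41 = -1.35; fold change = 2^1.35 = 2.549
STAT7: ΔΔCt = (23.46−17.98) − (27.14−17.84) = 5.48 − 9.30 = -3.82; fold change = 2^3.82 = 14.123
STAT7 has the largest |ΔΔCt| = 3.82.

14.123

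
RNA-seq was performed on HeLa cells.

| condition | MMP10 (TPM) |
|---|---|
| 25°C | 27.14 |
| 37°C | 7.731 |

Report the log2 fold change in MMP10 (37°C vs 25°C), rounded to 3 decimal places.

-1.812

Fold change = 7.731 / 27.14 = 0.2849
log2(0.2849) = -1.8117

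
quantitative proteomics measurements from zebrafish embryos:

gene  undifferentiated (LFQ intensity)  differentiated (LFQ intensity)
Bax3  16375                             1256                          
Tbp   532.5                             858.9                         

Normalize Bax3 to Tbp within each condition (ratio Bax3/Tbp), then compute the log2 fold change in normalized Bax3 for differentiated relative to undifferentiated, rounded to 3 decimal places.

-4.394

Bax3/Tbp (undifferentiated) = 16375 / 532.5 = 30.751
Bax3/Tbp (differentiated) = 1256 / 858.9 = 1.4623
Fold change = 1.4623 / 30.751 = 0.0476
log2(0.0476) = -4.3943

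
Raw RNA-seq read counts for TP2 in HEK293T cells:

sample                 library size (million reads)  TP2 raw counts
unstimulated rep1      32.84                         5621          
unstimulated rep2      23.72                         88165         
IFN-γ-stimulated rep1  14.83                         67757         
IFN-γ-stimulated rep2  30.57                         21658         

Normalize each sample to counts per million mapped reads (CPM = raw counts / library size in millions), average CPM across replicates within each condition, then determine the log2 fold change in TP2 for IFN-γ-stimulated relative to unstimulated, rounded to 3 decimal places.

CPM(unstimulated rep1) = 5621 / 32.84 = 171.1632
CPM(unstimulated rep2) = 88165 / 23.72 = 3716.9056
CPM(IFN-γ-stimulated rep1) = 67757 / 14.83 = 4568.9144
CPM(IFN-γ-stimulated rep2) = 21658 / 30.57 = 708.4724
mean CPM(unstimulated) = 1944.0344; mean CPM(IFN-γ-stimulated) = 2638.6934
Fold change = 2638.6934 / 1944.0344 = 1.35733
log2(1.35733) = 0.4408

0.441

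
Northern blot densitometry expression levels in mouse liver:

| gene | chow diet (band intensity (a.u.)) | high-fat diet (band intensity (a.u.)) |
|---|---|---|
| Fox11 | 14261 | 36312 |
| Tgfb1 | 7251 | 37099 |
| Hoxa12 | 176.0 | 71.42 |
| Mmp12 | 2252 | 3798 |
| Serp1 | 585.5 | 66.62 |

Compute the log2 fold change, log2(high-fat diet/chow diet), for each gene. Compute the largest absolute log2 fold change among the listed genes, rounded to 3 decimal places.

log2(36312/14261) = 1.348  (Fox11)
log2(37099/7251) = 2.355  (Tgfb1)
log2(71.42/176.0) = -1.301  (Hoxa12)
log2(3798/2252) = 0.754  (Mmp12)
log2(66.62/585.5) = -3.136  (Serp1)
The largest magnitude belongs to Serp1.

3.136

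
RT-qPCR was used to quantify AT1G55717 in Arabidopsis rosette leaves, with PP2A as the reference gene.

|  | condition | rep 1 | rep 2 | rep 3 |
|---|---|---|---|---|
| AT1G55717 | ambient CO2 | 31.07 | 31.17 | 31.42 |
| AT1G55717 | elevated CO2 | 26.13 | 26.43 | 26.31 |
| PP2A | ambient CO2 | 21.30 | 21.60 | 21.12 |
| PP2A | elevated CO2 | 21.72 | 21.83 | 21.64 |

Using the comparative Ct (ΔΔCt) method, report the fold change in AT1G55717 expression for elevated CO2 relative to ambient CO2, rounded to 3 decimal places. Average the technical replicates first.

Mean Ct: AT1G55717 ambient CO2 31.220; AT1G55717 elevated CO2 26.290; PP2A ambient CO2 21.340; PP2A elevated CO2 21.730
ΔCt(ambient CO2) = 31.220 − 21.340 = 9.880
ΔCt(elevated CO2) = 26.290 − 21.730 = 4.560
ΔΔCt = 4.560 − 9.880 = -5.320
Fold change = 2^(−(-5.320)) = 2^5.320 = 39.9466

39.947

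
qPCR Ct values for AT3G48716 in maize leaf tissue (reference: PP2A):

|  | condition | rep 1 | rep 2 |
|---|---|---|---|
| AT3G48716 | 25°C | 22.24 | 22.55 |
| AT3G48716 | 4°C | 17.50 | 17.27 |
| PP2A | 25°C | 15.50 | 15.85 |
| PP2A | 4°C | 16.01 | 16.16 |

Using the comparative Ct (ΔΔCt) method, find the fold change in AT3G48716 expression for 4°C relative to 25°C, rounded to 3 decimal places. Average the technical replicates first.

42.814

Mean Ct: AT3G48716 25°C 22.395; AT3G48716 4°C 17.385; PP2A 25°C 15.675; PP2A 4°C 16.085
ΔCt(25°C) = 22.395 − 15.675 = 6.720
ΔCt(4°C) = 17.385 − 16.085 = 1.300
ΔΔCt = 1.300 − 6.720 = -5.420
Fold change = 2^(−(-5.420)) = 2^5.420 = 42.8137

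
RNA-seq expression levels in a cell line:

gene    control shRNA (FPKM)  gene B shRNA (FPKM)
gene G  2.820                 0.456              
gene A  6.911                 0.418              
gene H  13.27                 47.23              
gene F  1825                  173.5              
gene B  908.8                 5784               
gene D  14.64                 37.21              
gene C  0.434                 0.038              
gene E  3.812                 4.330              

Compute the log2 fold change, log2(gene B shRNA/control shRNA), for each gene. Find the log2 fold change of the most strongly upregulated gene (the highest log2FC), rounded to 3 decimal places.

2.670

log2(0.456/2.820) = -2.629  (gene G)
log2(0.418/6.911) = -4.047  (gene A)
log2(47.23/13.27) = 1.832  (gene H)
log2(173.5/1825) = -3.395  (gene F)
log2(5784/908.8) = 2.670  (gene B)
log2(37.21/14.64) = 1.346  (gene D)
log2(0.038/0.434) = -3.514  (gene C)
log2(4.330/3.812) = 0.184  (gene E)
gene B is most strongly upregulated.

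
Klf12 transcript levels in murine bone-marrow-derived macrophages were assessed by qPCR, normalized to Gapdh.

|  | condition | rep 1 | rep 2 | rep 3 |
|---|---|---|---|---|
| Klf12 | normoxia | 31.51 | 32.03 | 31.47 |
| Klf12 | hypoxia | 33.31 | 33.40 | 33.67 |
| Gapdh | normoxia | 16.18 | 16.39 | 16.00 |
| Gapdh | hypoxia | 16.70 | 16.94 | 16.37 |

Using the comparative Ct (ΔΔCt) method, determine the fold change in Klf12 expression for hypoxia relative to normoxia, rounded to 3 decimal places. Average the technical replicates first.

Mean Ct: Klf12 normoxia 31.670; Klf12 hypoxia 33.460; Gapdh normoxia 16.190; Gapdh hypoxia 16.670
ΔCt(normoxia) = 31.670 − 16.190 = 15.480
ΔCt(hypoxia) = 33.460 − 16.670 = 16.790
ΔΔCt = 16.790 − 15.480 = 1.310
Fold change = 2^(−1.310) = 0.4033

0.403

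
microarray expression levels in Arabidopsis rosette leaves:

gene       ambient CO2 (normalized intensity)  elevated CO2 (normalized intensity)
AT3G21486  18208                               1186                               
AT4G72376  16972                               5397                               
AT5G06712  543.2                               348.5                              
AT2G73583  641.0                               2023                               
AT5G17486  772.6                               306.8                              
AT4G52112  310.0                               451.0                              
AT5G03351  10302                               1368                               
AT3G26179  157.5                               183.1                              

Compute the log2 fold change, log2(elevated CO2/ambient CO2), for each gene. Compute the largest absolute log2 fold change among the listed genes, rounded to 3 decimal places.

3.940

log2(1186/18208) = -3.940  (AT3G21486)
log2(5397/16972) = -1.653  (AT4G72376)
log2(348.5/543.2) = -0.640  (AT5G06712)
log2(2023/641.0) = 1.658  (AT2G73583)
log2(306.8/772.6) = -1.332  (AT5G17486)
log2(451.0/310.0) = 0.541  (AT4G52112)
log2(1368/10302) = -2.913  (AT5G03351)
log2(183.1/157.5) = 0.217  (AT3G26179)
The largest magnitude belongs to AT3G21486.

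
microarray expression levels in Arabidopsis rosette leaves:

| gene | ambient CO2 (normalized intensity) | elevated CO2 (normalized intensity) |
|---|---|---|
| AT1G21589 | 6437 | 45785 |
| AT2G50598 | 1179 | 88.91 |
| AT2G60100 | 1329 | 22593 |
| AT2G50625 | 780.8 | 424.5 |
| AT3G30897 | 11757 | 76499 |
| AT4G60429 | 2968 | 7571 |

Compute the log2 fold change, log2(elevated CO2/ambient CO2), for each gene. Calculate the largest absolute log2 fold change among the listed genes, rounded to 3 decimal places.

4.087

log2(45785/6437) = 2.830  (AT1G21589)
log2(88.91/1179) = -3.729  (AT2G50598)
log2(22593/1329) = 4.087  (AT2G60100)
log2(424.5/780.8) = -0.879  (AT2G50625)
log2(76499/11757) = 2.702  (AT3G30897)
log2(7571/2968) = 1.351  (AT4G60429)
The largest magnitude belongs to AT2G60100.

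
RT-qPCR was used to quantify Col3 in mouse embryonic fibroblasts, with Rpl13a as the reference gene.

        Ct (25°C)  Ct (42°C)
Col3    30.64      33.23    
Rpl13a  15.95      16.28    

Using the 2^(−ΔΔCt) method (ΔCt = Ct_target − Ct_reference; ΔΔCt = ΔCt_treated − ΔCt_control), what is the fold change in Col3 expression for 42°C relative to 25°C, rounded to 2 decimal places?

0.21

ΔCt(25°C) = 30.640 − 15.950 = 14.690
ΔCt(42°C) = 33.230 − 16.280 = 16.950
ΔΔCt = 16.950 − 14.690 = 2.260
Fold change = 2^(−2.260) = 0.209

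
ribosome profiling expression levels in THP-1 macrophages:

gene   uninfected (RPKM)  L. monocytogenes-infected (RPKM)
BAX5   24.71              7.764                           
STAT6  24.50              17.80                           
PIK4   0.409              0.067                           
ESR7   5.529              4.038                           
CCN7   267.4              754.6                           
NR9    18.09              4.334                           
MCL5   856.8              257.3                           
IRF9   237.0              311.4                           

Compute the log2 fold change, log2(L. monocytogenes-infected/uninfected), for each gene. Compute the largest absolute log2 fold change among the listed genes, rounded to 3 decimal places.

2.610

log2(7.764/24.71) = -1.670  (BAX5)
log2(17.80/24.50) = -0.461  (STAT6)
log2(0.067/0.409) = -2.610  (PIK4)
log2(4.038/5.529) = -0.453  (ESR7)
log2(754.6/267.4) = 1.497  (CCN7)
log2(4.334/18.09) = -2.061  (NR9)
log2(257.3/856.8) = -1.736  (MCL5)
log2(311.4/237.0) = 0.394  (IRF9)
The largest magnitude belongs to PIK4.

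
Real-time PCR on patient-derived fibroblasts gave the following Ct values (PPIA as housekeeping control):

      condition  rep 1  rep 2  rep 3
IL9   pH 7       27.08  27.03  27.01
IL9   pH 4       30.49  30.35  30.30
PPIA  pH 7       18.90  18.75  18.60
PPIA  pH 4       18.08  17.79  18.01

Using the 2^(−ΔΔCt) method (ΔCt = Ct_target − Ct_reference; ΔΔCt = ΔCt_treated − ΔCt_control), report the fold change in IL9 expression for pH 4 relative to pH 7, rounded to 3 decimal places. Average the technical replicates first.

Mean Ct: IL9 pH 7 27.040; IL9 pH 4 30.380; PPIA pH 7 18.750; PPIA pH 4 17.960
ΔCt(pH 7) = 27.040 − 18.750 = 8.290
ΔCt(pH 4) = 30.380 − 17.960 = 12.420
ΔΔCt = 12.420 − 8.290 = 4.130
Fold change = 2^(−4.130) = 0.0571

0.057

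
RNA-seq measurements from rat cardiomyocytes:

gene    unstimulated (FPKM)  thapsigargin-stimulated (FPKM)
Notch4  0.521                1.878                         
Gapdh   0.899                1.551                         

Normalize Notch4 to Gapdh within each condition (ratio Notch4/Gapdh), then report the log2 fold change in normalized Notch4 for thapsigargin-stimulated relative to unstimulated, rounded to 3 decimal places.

1.063

Notch4/Gapdh (unstimulated) = 0.521 / 0.899 = 0.57953
Notch4/Gapdh (thapsigargin-stimulated) = 1.878 / 1.551 = 1.2108
Fold change = 1.2108 / 0.57953 = 2.0893
log2(2.0893) = 1.0630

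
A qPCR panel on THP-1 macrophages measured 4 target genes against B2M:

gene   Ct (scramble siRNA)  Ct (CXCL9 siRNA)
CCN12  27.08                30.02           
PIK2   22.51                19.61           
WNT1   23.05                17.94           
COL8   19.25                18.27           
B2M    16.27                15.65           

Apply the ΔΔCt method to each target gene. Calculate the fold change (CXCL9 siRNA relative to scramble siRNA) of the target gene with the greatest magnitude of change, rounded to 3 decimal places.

CCN12: ΔΔCt = (30.02−15.65) − (27.08−16.27) = 14.37 − 10.81 = 3.56; fold change = 2^-3.56 = 0.085
PIK2: ΔΔCt = (19.61−15.65) − (22.51−16.27) = 3.96 − 6.24 = -2.28; fold change = 2^2.28 = 4.857
WNT1: ΔΔCt = (17.94−15.65) − (23.05−16.27) = 2.29 − 6.78 = -4.49; fold change = 2^4.49 = 22.471
COL8: ΔΔCt = (18.27−15.65) − (19.25−16.27) = 2.62 − 2.98 = -0.36; fold change = 2^0.36 = 1.283
WNT1 has the largest |ΔΔCt| = 4.49.

22.471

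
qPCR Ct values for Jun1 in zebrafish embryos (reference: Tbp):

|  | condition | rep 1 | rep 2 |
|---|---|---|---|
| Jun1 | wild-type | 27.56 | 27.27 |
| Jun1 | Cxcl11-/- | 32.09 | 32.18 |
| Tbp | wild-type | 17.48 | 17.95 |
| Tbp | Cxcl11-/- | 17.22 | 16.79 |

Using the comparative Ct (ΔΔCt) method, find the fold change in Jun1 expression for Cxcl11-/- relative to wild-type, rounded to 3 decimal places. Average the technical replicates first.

Mean Ct: Jun1 wild-type 27.415; Jun1 Cxcl11-/- 32.135; Tbp wild-type 17.715; Tbp Cxcl11-/- 17.005
ΔCt(wild-type) = 27.415 − 17.715 = 9.700
ΔCt(Cxcl11-/-) = 32.135 − 17.005 = 15.130
ΔΔCt = 15.130 − 9.700 = 5.430
Fold change = 2^(−5.430) = 0.0232

0.023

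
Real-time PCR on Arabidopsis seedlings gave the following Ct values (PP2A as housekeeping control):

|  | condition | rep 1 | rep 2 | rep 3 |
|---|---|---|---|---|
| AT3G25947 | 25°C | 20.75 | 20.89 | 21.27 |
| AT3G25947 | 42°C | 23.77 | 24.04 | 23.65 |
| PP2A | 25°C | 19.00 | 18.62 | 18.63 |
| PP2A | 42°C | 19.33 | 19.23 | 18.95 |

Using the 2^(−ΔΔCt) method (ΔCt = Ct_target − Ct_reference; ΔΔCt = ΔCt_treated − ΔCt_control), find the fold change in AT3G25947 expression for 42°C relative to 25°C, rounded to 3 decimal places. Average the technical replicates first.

0.186

Mean Ct: AT3G25947 25°C 20.970; AT3G25947 42°C 23.820; PP2A 25°C 18.750; PP2A 42°C 19.170
ΔCt(25°C) = 20.970 − 18.750 = 2.220
ΔCt(42°C) = 23.820 − 19.170 = 4.650
ΔΔCt = 4.650 − 2.220 = 2.430
Fold change = 2^(−2.430) = 0.1856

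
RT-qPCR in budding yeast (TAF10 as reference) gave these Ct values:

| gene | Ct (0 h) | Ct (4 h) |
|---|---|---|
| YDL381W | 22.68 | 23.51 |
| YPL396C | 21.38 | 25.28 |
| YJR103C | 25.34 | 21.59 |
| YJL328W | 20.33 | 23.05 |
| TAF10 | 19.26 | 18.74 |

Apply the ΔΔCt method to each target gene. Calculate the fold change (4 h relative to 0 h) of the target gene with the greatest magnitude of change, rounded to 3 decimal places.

0.047

YDL381W: ΔΔCt = (23.51−18.74) − (22.68−19.26) = 4.77 − 3.42 = 1.35; fold change = 2^-1.35 = 0.392
YPL396C: ΔΔCt = (25.28−18.74) − (21.38−19.26) = 6.54 − 2.12 = 4.42; fold change = 2^-4.42 = 0.047
YJR103C: ΔΔCt = (21.59−18.74) − (25.34−19.26) = 2.85 − 6.08 = -3.23; fold change = 2^3.23 = 9.383
YJL328W: ΔΔCt = (23.05−18.74) − (20.33−19.26) = 4.31 − 1.07 = 3.24; fold change = 2^-3.24 = 0.106
YPL396C has the largest |ΔΔCt| = 4.42.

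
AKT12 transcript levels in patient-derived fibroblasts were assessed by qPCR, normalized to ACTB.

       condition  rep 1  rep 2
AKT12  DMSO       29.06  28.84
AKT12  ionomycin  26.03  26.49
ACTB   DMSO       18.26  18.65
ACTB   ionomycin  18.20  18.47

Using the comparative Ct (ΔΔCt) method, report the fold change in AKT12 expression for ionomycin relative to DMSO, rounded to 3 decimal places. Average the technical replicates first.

5.938

Mean Ct: AKT12 DMSO 28.950; AKT12 ionomycin 26.260; ACTB DMSO 18.455; ACTB ionomycin 18.335
ΔCt(DMSO) = 28.950 − 18.455 = 10.495
ΔCt(ionomycin) = 26.260 − 18.335 = 7.925
ΔΔCt = 7.925 − 10.495 = -2.570
Fold change = 2^(−(-2.570)) = 2^2.570 = 5.9381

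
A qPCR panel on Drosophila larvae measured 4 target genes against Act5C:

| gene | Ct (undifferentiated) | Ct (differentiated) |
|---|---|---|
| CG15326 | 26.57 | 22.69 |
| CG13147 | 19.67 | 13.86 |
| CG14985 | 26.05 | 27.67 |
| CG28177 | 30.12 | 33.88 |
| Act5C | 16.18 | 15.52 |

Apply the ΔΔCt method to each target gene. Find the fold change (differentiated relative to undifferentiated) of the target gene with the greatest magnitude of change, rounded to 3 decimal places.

35.506

CG15326: ΔΔCt = (22.69−15.52) − (26.57−16.18) = 7.17 − 10.39 = -3.22; fold change = 2^3.22 = 9.318
CG13147: ΔΔCt = (13.86−15.52) − (19.67−16.18) = -1.66 − 3.49 = -5.15; fold change = 2^5.15 = 35.506
CG14985: ΔΔCt = (27.67−15.52) − (26.05−16.18) = 12.15 − 9.87 = 2.28; fold change = 2^-2.28 = 0.206
CG28177: ΔΔCt = (33.88−15.52) − (30.12−16.18) = 18.36 − 13.94 = 4.42; fold change = 2^-4.42 = 0.047
CG13147 has the largest |ΔΔCt| = 5.15.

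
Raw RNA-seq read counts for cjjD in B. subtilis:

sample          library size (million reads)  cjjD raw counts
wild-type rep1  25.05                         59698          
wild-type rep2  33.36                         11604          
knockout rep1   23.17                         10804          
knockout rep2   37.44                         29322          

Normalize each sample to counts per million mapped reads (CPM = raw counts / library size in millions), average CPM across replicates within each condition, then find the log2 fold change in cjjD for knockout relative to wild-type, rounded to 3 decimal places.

CPM(wild-type rep1) = 59698 / 25.05 = 2383.1537
CPM(wild-type rep2) = 11604 / 33.36 = 347.8417
CPM(knockout rep1) = 10804 / 23.17 = 466.2926
CPM(knockout rep2) = 29322 / 37.44 = 783.1731
mean CPM(wild-type) = 1365.4977; mean CPM(knockout) = 624.7328
Fold change = 624.7328 / 1365.4977 = 0.45751
log2(0.45751) = -1.1281

-1.128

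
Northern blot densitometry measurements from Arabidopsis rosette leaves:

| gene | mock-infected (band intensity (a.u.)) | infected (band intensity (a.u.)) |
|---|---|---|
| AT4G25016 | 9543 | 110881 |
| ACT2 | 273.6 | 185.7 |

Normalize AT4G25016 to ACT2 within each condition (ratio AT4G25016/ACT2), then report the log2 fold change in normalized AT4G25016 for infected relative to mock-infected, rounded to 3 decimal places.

AT4G25016/ACT2 (mock-infected) = 9543 / 273.6 = 34.879
AT4G25016/ACT2 (infected) = 110881 / 185.7 = 597.1
Fold change = 597.1 / 34.879 = 17.1189
log2(17.1189) = 4.0975

4.098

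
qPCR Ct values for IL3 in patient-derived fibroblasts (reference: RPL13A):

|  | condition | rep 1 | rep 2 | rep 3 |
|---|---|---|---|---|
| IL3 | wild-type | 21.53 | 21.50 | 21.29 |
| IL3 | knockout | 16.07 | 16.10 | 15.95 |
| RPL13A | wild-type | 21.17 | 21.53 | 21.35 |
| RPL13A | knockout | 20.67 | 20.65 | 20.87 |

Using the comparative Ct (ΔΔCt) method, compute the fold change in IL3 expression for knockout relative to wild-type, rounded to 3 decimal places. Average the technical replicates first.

27.474

Mean Ct: IL3 wild-type 21.440; IL3 knockout 16.040; RPL13A wild-type 21.350; RPL13A knockout 20.730
ΔCt(wild-type) = 21.440 − 21.350 = 0.090
ΔCt(knockout) = 16.040 − 20.730 = -4.690
ΔΔCt = -4.690 − 0.090 = -4.780
Fold change = 2^(−(-4.780)) = 2^4.780 = 27.4741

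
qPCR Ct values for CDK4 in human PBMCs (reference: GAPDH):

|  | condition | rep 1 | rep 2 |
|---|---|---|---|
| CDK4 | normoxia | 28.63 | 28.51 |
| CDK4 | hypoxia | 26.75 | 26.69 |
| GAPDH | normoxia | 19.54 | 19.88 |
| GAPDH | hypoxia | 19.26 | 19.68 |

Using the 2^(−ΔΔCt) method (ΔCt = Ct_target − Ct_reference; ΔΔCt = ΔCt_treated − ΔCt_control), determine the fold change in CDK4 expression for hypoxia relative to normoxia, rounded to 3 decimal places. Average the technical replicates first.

Mean Ct: CDK4 normoxia 28.570; CDK4 hypoxia 26.720; GAPDH normoxia 19.710; GAPDH hypoxia 19.470
ΔCt(normoxia) = 28.570 − 19.710 = 8.860
ΔCt(hypoxia) = 26.720 − 19.470 = 7.250
ΔΔCt = 7.250 − 8.860 = -1.610
Fold change = 2^(−(-1.610)) = 2^1.610 = 3.0525

3.053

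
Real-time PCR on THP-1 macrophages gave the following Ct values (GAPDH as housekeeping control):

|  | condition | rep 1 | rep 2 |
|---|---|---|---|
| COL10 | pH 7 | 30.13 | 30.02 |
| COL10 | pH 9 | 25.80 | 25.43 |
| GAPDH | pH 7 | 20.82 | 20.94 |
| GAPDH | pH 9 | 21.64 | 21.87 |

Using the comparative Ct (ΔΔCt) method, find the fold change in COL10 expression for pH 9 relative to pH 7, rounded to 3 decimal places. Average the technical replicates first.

Mean Ct: COL10 pH 7 30.075; COL10 pH 9 25.615; GAPDH pH 7 20.880; GAPDH pH 9 21.755
ΔCt(pH 7) = 30.075 − 20.880 = 9.195
ΔCt(pH 9) = 25.615 − 21.755 = 3.860
ΔΔCt = 3.860 − 9.195 = -5.335
Fold change = 2^(−(-5.335)) = 2^5.335 = 40.3641

40.364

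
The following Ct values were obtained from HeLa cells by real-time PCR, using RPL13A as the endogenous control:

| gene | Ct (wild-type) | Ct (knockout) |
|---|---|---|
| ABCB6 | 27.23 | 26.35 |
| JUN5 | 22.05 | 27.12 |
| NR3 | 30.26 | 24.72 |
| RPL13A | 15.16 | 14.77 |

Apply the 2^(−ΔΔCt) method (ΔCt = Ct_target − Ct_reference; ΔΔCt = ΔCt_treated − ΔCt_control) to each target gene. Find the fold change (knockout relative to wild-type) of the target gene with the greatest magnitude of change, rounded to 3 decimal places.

0.023

ABCB6: ΔΔCt = (26.35−14.77) − (27.23−15.16) = 11.58 − 12.07 = -0.49; fold change = 2^0.49 = 1.404
JUN5: ΔΔCt = (27.12−14.77) − (22.05−15.16) = 12.35 − 6.89 = 5.46; fold change = 2^-5.46 = 0.023
NR3: ΔΔCt = (24.72−14.77) − (30.26−15.16) = 9.95 − 15.10 = -5.15; fold change = 2^5.15 = 35.506
JUN5 has the largest |ΔΔCt| = 5.46.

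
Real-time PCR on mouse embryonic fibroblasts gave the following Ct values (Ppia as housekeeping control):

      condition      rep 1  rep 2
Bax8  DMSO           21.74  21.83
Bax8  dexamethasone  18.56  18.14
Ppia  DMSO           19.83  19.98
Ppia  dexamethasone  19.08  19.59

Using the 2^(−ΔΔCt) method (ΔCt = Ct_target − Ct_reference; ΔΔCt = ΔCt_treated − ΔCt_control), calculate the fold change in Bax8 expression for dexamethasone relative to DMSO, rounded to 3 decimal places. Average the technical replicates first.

7.285

Mean Ct: Bax8 DMSO 21.785; Bax8 dexamethasone 18.350; Ppia DMSO 19.905; Ppia dexamethasone 19.335
ΔCt(DMSO) = 21.785 − 19.905 = 1.880
ΔCt(dexamethasone) = 18.350 − 19.335 = -0.985
ΔΔCt = -0.985 − 1.880 = -2.865
Fold change = 2^(−(-2.865)) = 2^2.865 = 7.2854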